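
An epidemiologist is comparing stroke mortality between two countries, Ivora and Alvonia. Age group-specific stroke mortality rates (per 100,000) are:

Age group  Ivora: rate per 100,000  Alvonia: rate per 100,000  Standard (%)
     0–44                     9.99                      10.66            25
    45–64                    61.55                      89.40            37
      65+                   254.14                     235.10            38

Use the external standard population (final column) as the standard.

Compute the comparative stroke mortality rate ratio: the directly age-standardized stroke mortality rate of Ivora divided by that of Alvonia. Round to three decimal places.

Standard weights: 0.25, 0.37, 0.38.
Ivora: 0.2500×9.99 + 0.3700×61.55 + 0.3800×254.14 = 121.8442 per 100,000.
Alvonia: 0.2500×10.66 + 0.3700×89.40 + 0.3800×235.10 = 125.0810 per 100,000.
Ratio = 121.8442 ÷ 125.0810 = 0.97412.

0.974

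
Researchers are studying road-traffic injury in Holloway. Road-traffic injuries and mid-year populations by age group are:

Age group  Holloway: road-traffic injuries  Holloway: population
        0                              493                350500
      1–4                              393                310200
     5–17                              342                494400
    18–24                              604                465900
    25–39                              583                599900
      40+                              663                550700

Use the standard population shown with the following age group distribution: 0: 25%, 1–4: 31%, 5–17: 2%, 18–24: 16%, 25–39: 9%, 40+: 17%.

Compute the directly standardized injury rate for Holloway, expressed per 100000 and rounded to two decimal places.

125.78

Age-specific rates per 100000 for Holloway: 140.66, 126.69, 69.17, 129.64, 97.18, 120.39.
Standard weights: 0.25, 0.31, 0.02, 0.16, 0.09, 0.17.
Standardized rate: 0.2500×140.66 + 0.3100×126.69 + 0.0200×69.17 + 0.1600×129.64 + 0.0900×97.18 + 0.1700×120.39 = 125.7780 per 100000.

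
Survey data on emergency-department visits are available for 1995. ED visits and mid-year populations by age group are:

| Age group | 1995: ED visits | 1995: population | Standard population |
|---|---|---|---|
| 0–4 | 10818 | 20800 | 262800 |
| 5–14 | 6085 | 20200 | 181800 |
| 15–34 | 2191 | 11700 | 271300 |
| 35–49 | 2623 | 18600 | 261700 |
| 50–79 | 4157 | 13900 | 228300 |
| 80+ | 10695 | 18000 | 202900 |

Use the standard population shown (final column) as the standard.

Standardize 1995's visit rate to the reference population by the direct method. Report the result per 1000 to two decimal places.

Age-specific rates per 1000 for 1995: 520.096, 301.238, 187.265, 141.022, 299.065, 594.167.
Standard total = 1408800; weights = 0.1865, 0.1290, 0.1926, 0.1858, 0.1621, 0.1440.
Standardized rate: 0.1865×520.096 + 0.1290×301.238 + 0.1926×187.265 + 0.1858×141.022 + 0.1621×299.065 + 0.1440×594.167 = 332.1901 per 1000.

332.19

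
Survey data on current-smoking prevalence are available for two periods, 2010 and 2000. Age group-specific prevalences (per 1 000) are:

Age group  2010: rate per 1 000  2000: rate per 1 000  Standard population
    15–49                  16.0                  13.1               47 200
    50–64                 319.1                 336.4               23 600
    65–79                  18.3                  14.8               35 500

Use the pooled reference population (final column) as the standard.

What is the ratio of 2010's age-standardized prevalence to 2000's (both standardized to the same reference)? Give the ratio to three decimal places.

Standard total = 106 300; weights = 0.4440, 0.2220, 0.3340.
2010: 0.4440×16.0 + 0.2220×319.1 + 0.3340×18.3 = 84.0603 per 1 000.
2000: 0.4440×13.1 + 0.2220×336.4 + 0.3340×14.8 = 85.4446 per 1 000.
Ratio = 84.0603 ÷ 85.4446 = 0.98380.

0.984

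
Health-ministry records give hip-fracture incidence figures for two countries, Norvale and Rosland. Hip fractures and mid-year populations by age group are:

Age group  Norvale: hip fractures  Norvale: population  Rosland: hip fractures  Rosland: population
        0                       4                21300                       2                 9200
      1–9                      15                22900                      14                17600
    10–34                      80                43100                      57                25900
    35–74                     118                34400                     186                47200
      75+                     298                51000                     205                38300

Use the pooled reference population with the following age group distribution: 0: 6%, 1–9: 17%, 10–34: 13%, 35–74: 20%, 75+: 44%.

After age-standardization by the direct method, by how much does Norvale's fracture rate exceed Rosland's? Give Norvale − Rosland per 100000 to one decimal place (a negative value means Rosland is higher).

Age-specific rates per 100000 for Norvale: 18.78, 65.50, 185.61, 343.02, 584.31.
For Rosland: 21.74, 79.55, 220.08, 394.07, 535.25.
Standard weights: 0.06, 0.17, 0.13, 0.20, 0.44.
Norvale: 0.0600×18.78 + 0.1700×65.50 + 0.1300×185.61 + 0.2000×343.02 + 0.4400×584.31 = 362.0948 per 100000.
Rosland: 0.0600×21.74 + 0.1700×79.55 + 0.1300×220.08 + 0.2000×394.07 + 0.4400×535.25 = 357.7598 per 100000.
Difference = 362.0948 − 357.7598 = 4.3349.

4.3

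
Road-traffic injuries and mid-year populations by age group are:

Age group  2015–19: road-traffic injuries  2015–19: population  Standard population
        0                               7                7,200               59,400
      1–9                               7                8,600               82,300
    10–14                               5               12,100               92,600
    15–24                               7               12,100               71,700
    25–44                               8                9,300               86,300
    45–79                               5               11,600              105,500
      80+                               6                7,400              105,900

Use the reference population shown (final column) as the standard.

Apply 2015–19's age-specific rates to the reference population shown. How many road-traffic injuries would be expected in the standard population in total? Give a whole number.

Age-specific rates per 100,000 for 2015–19: 97.22, 81.40, 41.32, 57.85, 86.02, 43.10, 81.08.
Expected road-traffic injuries = Σ (standard pop × age-specific rate ÷ 100,000)
= 59,400×97.22/100,000 + 82,300×81.40/100,000 + 92,600×41.32/100,000 + 71,700×57.85/100,000 + 86,300×86.02/100,000 + 105,500×43.10/100,000 + 105,900×81.08/100,000
= 57.75 + 66.99 + 38.26 + 41.48 + 74.24 + 45.47 + 85.86 = 410.06.

410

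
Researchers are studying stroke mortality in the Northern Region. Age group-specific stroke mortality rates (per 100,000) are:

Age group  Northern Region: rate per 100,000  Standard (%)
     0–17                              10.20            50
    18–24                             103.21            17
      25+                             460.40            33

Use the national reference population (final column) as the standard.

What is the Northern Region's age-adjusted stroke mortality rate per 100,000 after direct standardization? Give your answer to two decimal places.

174.58

Standard weights: 0.50, 0.17, 0.33.
Standardized rate: 0.5000×10.20 + 0.1700×103.21 + 0.3300×460.40 = 174.5777 per 100,000.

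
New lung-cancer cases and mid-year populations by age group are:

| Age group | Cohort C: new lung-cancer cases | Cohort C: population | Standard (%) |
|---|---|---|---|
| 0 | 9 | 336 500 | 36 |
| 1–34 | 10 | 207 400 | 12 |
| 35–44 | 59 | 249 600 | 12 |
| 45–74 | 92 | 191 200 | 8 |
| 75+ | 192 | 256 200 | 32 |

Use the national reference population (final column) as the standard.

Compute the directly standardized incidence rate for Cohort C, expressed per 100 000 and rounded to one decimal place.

Age-specific rates per 100 000 for Cohort C: 2.67, 4.82, 23.64, 48.12, 74.94.
Standard weights: 0.36, 0.12, 0.12, 0.08, 0.32.
Standardized rate: 0.3600×2.67 + 0.1200×4.82 + 0.1200×23.64 + 0.0800×48.12 + 0.3200×74.94 = 32.2086 per 100 000.

32.2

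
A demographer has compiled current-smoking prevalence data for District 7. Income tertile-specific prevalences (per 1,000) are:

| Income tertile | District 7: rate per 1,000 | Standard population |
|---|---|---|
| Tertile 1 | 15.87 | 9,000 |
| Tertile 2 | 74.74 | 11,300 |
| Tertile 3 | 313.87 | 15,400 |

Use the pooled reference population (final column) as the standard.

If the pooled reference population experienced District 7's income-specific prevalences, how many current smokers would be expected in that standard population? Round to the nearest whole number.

Expected current smokers = Σ (standard pop × income-specific rate ÷ 1,000)
= 9,000×15.87/1,000 + 11,300×74.74/1,000 + 15,400×313.87/1,000
= 142.83 + 844.56 + 4833.60 = 5820.99.

5821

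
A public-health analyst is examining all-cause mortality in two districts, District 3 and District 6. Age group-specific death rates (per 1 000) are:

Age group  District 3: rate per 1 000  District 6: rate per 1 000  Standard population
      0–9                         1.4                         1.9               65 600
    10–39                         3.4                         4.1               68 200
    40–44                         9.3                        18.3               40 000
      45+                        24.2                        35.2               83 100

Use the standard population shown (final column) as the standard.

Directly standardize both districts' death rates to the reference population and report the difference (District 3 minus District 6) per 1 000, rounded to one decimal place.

-5.3

Standard total = 256 900; weights = 0.2554, 0.2655, 0.1557, 0.3235.
District 3: 0.2554×1.4 + 0.2655×3.4 + 0.1557×9.3 + 0.3235×24.2 = 10.5362 per 1 000.
District 6: 0.2554×1.9 + 0.2655×4.1 + 0.1557×18.3 + 0.3235×35.2 = 15.8092 per 1 000.
Difference = 10.5362 − 15.8092 = -5.2730.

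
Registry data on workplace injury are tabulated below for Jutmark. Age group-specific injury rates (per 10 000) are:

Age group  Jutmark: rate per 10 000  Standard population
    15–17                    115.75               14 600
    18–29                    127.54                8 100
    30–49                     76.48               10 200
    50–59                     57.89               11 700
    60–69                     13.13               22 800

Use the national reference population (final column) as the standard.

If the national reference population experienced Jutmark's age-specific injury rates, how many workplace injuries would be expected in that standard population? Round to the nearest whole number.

448

Expected workplace injuries = Σ (standard pop × age-specific rate ÷ 10 000)
= 14 600×115.75/10 000 + 8 100×127.54/10 000 + 10 200×76.48/10 000 + 11 700×57.89/10 000 + 22 800×13.13/10 000
= 169.00 + 103.31 + 78.01 + 67.73 + 29.94 = 447.98.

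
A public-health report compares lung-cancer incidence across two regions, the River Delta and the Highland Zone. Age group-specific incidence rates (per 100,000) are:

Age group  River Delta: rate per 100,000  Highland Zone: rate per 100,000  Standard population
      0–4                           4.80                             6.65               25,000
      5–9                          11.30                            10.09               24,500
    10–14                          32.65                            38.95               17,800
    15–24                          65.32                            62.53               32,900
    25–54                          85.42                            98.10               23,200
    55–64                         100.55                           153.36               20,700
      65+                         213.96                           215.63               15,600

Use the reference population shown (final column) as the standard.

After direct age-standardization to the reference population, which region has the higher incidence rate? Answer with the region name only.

Highland Zone

Standard total = 159,700; weights = 0.1565, 0.1534, 0.1115, 0.2060, 0.1453, 0.1296, 0.0977.
The River Delta: 0.1565×4.80 + 0.1534×11.30 + 0.1115×32.65 + 0.2060×65.32 + 0.1453×85.42 + 0.1296×100.55 + 0.0977×213.96 = 65.9233 per 100,000.
The Highland Zone: 0.1565×6.65 + 0.1534×10.09 + 0.1115×38.95 + 0.2060×62.53 + 0.1453×98.10 + 0.1296×153.36 + 0.0977×215.63 = 75.0050 per 100,000.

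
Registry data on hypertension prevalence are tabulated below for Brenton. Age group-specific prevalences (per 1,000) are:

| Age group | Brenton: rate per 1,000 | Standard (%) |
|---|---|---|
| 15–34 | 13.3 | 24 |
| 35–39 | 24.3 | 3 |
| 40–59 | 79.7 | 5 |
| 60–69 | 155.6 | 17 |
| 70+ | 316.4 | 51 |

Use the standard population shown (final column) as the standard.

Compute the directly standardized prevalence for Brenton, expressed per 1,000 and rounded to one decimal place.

195.7

Standard weights: 0.24, 0.03, 0.05, 0.17, 0.51.
Standardized rate: 0.2400×13.3 + 0.0300×24.3 + 0.0500×79.7 + 0.1700×155.6 + 0.5100×316.4 = 195.7220 per 1,000.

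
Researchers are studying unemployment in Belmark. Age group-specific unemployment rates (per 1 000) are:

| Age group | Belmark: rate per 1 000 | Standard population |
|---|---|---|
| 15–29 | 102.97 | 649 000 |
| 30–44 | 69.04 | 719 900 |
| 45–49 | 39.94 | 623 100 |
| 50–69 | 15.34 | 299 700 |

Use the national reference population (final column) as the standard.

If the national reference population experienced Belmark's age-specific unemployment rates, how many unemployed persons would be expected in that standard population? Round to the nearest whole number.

146013

Expected unemployed persons = Σ (standard pop × age-specific rate ÷ 1 000)
= 649 000×102.97/1 000 + 719 900×69.04/1 000 + 623 100×39.94/1 000 + 299 700×15.34/1 000
= 66827.53 + 49701.90 + 24886.61 + 4597.40 = 146013.44.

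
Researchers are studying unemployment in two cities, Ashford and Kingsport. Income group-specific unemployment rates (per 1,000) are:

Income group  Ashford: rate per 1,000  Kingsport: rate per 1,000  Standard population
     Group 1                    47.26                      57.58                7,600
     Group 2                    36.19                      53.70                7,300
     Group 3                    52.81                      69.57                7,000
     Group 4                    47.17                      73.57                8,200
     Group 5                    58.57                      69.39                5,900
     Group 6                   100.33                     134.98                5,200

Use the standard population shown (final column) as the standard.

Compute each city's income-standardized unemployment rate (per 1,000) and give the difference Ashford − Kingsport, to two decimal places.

Standard total = 41,200; weights = 0.1845, 0.1772, 0.1699, 0.1990, 0.1432, 0.1262.
Ashford: 0.1845×47.26 + 0.1772×36.19 + 0.1699×52.81 + 0.1990×47.17 + 0.1432×58.57 + 0.1262×100.33 = 54.5414 per 1,000.
Kingsport: 0.1845×57.58 + 0.1772×53.70 + 0.1699×69.57 + 0.1990×73.57 + 0.1432×69.39 + 0.1262×134.98 = 73.5723 per 1,000.
Difference = 54.5414 − 73.5723 = -19.0309.

-19.03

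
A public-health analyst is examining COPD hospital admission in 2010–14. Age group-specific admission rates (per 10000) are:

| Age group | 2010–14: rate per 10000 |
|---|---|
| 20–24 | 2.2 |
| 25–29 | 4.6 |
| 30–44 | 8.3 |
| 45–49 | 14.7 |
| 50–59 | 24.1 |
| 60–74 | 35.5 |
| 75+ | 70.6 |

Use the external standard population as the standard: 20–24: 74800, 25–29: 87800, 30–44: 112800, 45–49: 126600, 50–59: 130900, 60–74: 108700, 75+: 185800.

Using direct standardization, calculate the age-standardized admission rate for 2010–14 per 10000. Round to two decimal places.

Standard total = 827400; weights = 0.0904, 0.1061, 0.1363, 0.1530, 0.1582, 0.1314, 0.2246.
Standardized rate: 0.0904×2.2 + 0.1061×4.6 + 0.1363×8.3 + 0.1530×14.7 + 0.1582×24.1 + 0.1314×35.5 + 0.2246×70.6 = 28.3983 per 10000.

28.40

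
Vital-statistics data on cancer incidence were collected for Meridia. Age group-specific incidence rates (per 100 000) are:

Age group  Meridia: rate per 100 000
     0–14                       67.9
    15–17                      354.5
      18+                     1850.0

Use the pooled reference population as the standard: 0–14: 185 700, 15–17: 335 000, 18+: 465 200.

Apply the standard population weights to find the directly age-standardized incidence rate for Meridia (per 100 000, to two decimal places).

1006.17

Standard total = 985 900; weights = 0.1884, 0.3398, 0.4719.
Standardized rate: 0.1884×67.9 + 0.3398×354.5 + 0.4719×1850.0 = 1006.1736 per 100 000.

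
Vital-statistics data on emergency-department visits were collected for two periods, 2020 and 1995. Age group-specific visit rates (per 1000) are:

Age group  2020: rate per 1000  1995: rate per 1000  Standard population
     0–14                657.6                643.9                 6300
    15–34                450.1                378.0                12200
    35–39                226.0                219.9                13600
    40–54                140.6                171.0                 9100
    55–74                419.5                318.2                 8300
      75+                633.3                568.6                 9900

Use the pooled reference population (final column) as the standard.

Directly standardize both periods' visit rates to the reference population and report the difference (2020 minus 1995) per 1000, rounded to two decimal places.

Standard total = 59400; weights = 0.1061, 0.2054, 0.2290, 0.1532, 0.1397, 0.1667.
2020: 0.1061×657.6 + 0.2054×450.1 + 0.2290×226.0 + 0.1532×140.6 + 0.1397×419.5 + 0.1667×633.3 = 399.6411 per 1000.
1995: 0.1061×643.9 + 0.2054×378.0 + 0.2290×219.9 + 0.1532×171.0 + 0.1397×318.2 + 0.1667×568.6 = 361.7022 per 1000.
Difference = 399.6411 − 361.7022 = 37.9389.

37.94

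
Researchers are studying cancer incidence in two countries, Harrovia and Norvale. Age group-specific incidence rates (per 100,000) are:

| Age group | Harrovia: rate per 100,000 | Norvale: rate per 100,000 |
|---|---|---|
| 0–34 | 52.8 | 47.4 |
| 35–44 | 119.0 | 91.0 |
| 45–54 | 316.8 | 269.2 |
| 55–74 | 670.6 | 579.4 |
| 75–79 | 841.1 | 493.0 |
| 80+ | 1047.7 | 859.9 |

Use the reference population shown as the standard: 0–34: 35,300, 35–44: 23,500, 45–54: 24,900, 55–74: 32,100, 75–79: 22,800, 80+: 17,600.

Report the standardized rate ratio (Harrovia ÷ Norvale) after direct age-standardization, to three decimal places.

Standard total = 156,200; weights = 0.2260, 0.1504, 0.1594, 0.2055, 0.1460, 0.1127.
Harrovia: 0.2260×52.8 + 0.1504×119.0 + 0.1594×316.8 + 0.2055×670.6 + 0.1460×841.1 + 0.1127×1047.7 = 458.9726 per 100,000.
Norvale: 0.2260×47.4 + 0.1504×91.0 + 0.1594×269.2 + 0.2055×579.4 + 0.1460×493.0 + 0.1127×859.9 = 355.2380 per 100,000.
Ratio = 458.9726 ÷ 355.2380 = 1.29201.

1.292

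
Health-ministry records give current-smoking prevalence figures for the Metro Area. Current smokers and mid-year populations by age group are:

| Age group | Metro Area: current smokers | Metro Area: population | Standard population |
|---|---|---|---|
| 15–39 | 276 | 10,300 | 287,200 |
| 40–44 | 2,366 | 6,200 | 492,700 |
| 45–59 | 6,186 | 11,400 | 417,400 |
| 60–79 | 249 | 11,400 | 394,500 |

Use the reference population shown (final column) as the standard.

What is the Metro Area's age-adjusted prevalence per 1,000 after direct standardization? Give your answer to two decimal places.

Age-specific rates per 1,000 for the Metro Area: 26.796, 381.613, 542.632, 21.842.
Standard total = 1,591,800; weights = 0.1804, 0.3095, 0.2622, 0.2478.
Standardized rate: 0.1804×26.796 + 0.3095×381.613 + 0.2622×542.632 + 0.2478×21.842 = 270.6544 per 1,000.

270.65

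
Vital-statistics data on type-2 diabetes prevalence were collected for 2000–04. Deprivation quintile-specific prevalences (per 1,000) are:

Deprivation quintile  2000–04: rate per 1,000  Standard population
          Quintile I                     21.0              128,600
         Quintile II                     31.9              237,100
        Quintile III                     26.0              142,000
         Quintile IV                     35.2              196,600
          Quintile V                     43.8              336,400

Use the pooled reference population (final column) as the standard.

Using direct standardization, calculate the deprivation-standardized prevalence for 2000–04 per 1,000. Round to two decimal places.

34.22

Standard total = 1,040,700; weights = 0.1236, 0.2278, 0.1364, 0.1889, 0.3232.
Standardized rate: 0.1236×21.0 + 0.2278×31.9 + 0.1364×26.0 + 0.1889×35.2 + 0.3232×43.8 = 34.2181 per 1,000.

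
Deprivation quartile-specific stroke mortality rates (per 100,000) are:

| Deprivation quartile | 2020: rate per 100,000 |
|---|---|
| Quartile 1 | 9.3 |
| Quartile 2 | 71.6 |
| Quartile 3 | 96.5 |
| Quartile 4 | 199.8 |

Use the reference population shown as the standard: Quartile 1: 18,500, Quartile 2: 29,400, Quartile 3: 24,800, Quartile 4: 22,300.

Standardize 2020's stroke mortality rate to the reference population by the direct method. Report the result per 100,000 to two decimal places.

96.06

Standard total = 95,000; weights = 0.1947, 0.3095, 0.2611, 0.2347.
Standardized rate: 0.1947×9.3 + 0.3095×71.6 + 0.2611×96.5 + 0.2347×199.8 = 96.0614 per 100,000.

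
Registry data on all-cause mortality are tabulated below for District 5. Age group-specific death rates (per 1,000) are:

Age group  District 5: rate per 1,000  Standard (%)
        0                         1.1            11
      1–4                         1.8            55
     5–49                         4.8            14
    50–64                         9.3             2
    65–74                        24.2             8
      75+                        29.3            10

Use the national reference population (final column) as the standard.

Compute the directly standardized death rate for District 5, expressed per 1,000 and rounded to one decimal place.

Standard weights: 0.11, 0.55, 0.14, 0.02, 0.08, 0.10.
Standardized rate: 0.1100×1.1 + 0.5500×1.8 + 0.1400×4.8 + 0.0200×9.3 + 0.0800×24.2 + 0.1000×29.3 = 6.8350 per 1,000.

6.8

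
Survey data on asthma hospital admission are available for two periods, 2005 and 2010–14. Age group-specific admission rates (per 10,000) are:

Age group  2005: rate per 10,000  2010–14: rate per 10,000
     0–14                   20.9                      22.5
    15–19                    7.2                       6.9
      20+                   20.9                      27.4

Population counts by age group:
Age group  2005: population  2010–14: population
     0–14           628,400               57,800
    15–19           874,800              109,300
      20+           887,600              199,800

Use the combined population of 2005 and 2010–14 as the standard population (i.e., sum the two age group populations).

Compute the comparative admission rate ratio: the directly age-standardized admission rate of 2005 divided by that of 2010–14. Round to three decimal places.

Combined standard total = 2,757,700; weights = 0.2488, 0.3569, 0.3943.
2005: 0.2488×20.9 + 0.3569×7.2 + 0.3943×20.9 = 16.0111 per 10,000.
2010–14: 0.2488×22.5 + 0.3569×6.9 + 0.3943×27.4 = 18.8652 per 10,000.
Ratio = 16.0111 ÷ 18.8652 = 0.84871.

0.849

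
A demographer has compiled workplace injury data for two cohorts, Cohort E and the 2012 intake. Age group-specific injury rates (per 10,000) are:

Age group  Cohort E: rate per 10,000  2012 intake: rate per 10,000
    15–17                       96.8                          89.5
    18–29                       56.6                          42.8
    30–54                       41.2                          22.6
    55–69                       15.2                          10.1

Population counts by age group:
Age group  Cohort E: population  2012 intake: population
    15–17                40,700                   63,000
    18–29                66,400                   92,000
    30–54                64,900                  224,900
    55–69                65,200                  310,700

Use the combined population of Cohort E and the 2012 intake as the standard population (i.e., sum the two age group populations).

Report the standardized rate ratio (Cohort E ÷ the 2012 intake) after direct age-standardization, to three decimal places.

1.388

Combined standard total = 927,800; weights = 0.1118, 0.1707, 0.3124, 0.4052.
Cohort E: 0.1118×96.8 + 0.1707×56.6 + 0.3124×41.2 + 0.4052×15.2 = 39.5096 per 10,000.
The 2012 intake: 0.1118×89.5 + 0.1707×42.8 + 0.3124×22.6 + 0.4052×10.1 = 28.4617 per 10,000.
Ratio = 39.5096 ÷ 28.4617 = 1.38817.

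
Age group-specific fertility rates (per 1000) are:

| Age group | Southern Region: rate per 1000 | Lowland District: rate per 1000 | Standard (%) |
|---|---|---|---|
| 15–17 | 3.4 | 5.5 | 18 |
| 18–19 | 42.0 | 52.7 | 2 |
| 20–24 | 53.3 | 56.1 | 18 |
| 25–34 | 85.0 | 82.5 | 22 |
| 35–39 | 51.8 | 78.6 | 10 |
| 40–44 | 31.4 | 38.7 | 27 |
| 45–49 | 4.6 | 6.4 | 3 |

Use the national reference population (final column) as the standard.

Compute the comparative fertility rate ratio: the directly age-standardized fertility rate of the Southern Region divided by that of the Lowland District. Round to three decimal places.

0.892

Standard weights: 0.18, 0.02, 0.18, 0.22, 0.10, 0.27, 0.03.
The Southern Region: 0.1800×3.4 + 0.0200×42.0 + 0.1800×53.3 + 0.2200×85.0 + 0.1000×51.8 + 0.2700×31.4 + 0.0300×4.6 = 43.5420 per 1000.
The Lowland District: 0.1800×5.5 + 0.0200×52.7 + 0.1800×56.1 + 0.2200×82.5 + 0.1000×78.6 + 0.2700×38.7 + 0.0300×6.4 = 48.7930 per 1000.
Ratio = 43.5420 ÷ 48.7930 = 0.89238.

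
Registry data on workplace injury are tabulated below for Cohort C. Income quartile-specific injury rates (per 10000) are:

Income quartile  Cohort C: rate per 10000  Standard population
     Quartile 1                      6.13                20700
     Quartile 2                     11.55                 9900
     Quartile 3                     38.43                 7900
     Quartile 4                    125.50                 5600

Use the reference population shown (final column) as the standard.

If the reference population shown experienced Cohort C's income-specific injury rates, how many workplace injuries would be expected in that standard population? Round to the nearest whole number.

125

Expected workplace injuries = Σ (standard pop × income-specific rate ÷ 10000)
= 20700×6.13/10000 + 9900×11.55/10000 + 7900×38.43/10000 + 5600×125.50/10000
= 12.69 + 11.43 + 30.36 + 70.28 = 124.76.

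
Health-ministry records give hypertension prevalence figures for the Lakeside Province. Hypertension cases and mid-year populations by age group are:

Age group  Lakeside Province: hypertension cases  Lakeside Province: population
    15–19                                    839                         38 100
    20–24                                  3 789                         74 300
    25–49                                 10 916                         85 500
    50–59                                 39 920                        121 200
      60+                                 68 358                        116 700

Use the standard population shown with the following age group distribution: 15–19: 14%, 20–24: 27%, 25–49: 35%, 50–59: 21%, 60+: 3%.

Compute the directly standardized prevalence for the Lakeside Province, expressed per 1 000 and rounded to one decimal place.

148.3

Age-specific rates per 1 000 for the Lakeside Province: 22.021, 50.996, 127.673, 329.373, 585.758.
Standard weights: 0.14, 0.27, 0.35, 0.21, 0.03.
Standardized rate: 0.1400×22.021 + 0.2700×50.996 + 0.3500×127.673 + 0.2100×329.373 + 0.0300×585.758 = 148.2783 per 1 000.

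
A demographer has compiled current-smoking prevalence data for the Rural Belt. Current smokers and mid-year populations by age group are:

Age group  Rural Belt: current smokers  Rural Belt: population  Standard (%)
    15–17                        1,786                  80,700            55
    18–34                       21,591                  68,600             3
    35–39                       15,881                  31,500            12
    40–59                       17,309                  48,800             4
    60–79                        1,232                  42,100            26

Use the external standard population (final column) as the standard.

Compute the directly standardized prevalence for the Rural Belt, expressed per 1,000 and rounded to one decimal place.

103.9

Age-specific rates per 1,000 for the Rural Belt: 22.131, 314.738, 504.159, 354.693, 29.264.
Standard weights: 0.55, 0.03, 0.12, 0.04, 0.26.
Standardized rate: 0.5500×22.131 + 0.0300×314.738 + 0.1200×504.159 + 0.0400×354.693 + 0.2600×29.264 = 103.9097 per 1,000.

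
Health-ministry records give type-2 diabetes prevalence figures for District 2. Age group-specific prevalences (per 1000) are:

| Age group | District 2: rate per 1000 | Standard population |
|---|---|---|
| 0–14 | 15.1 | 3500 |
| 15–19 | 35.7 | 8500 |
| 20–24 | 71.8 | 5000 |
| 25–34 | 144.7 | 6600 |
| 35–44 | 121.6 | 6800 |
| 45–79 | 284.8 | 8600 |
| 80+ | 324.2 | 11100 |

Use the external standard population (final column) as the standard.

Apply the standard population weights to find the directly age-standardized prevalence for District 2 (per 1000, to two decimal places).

170.56

Standard total = 50100; weights = 0.0699, 0.1697, 0.0998, 0.1317, 0.1357, 0.1717, 0.2216.
Standardized rate: 0.0699×15.1 + 0.1697×35.7 + 0.0998×71.8 + 0.1317×144.7 + 0.1357×121.6 + 0.1717×284.8 + 0.2216×324.2 = 170.5609 per 1000.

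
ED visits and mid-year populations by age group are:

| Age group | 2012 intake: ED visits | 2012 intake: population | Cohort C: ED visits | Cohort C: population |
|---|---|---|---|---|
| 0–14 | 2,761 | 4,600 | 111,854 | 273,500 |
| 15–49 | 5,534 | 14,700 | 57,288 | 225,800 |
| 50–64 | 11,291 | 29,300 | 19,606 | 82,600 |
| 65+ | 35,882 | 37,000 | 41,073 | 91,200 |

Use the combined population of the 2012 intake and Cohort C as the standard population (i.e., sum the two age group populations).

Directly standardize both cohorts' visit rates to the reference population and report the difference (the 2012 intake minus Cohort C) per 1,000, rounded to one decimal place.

Age-specific rates per 1,000 for the 2012 intake: 600.217, 376.463, 385.358, 969.784.
For Cohort C: 408.973, 253.711, 237.361, 450.362.
Combined standard total = 758,700; weights = 0.3665, 0.3170, 0.1475, 0.1690.
The 2012 intake: 0.3665×600.217 + 0.3170×376.463 + 0.1475×385.358 + 0.1690×969.784 = 560.0469 per 1,000.
Cohort C: 0.3665×408.973 + 0.3170×253.711 + 0.1475×237.361 + 0.1690×450.362 = 341.4392 per 1,000.
Difference = 560.0469 − 341.4392 = 218.6078.

218.6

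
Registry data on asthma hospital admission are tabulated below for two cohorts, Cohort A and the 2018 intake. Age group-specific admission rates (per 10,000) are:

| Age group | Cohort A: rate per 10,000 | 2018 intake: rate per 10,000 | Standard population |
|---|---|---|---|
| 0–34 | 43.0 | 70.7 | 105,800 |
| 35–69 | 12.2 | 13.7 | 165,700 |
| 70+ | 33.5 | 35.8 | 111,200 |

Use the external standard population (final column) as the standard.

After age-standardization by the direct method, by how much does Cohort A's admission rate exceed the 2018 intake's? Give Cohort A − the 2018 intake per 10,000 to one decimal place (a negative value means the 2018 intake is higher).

-9.0

Standard total = 382,700; weights = 0.2765, 0.4330, 0.2906.
Cohort A: 0.2765×43.0 + 0.4330×12.2 + 0.2906×33.5 = 26.9039 per 10,000.
The 2018 intake: 0.2765×70.7 + 0.4330×13.7 + 0.2906×35.8 = 35.8796 per 10,000.
Difference = 26.9039 − 35.8796 = -8.9756.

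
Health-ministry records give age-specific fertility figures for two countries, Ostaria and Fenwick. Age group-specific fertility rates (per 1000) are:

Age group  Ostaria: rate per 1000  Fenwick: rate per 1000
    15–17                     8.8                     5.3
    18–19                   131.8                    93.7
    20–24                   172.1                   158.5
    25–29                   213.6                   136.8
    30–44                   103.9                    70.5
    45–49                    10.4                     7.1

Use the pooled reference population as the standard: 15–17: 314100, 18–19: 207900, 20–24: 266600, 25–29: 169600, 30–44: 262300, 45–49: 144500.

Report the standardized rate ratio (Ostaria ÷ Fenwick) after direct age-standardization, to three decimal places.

Standard total = 1365000; weights = 0.2301, 0.1523, 0.1953, 0.1242, 0.1922, 0.1059.
Ostaria: 0.2301×8.8 + 0.1523×131.8 + 0.1953×172.1 + 0.1242×213.6 + 0.1922×103.9 + 0.1059×10.4 = 103.3183 per 1000.
Fenwick: 0.2301×5.3 + 0.1523×93.7 + 0.1953×158.5 + 0.1242×136.8 + 0.1922×70.5 + 0.1059×7.1 = 77.7439 per 1000.
Ratio = 103.3183 ÷ 77.7439 = 1.32896.

1.329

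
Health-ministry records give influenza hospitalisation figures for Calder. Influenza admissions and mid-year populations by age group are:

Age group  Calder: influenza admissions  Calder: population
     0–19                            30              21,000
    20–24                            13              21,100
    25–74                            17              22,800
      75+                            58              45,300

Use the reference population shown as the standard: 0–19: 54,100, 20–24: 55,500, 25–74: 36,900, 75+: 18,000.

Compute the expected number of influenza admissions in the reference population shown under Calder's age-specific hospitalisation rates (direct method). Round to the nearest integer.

162

Age-specific rates per 100,000 for Calder: 142.86, 61.61, 74.56, 128.04.
Expected influenza admissions = Σ (standard pop × age-specific rate ÷ 100,000)
= 54,100×142.86/100,000 + 55,500×61.61/100,000 + 36,900×74.56/100,000 + 18,000×128.04/100,000
= 77.29 + 34.19 + 27.51 + 23.05 = 162.04.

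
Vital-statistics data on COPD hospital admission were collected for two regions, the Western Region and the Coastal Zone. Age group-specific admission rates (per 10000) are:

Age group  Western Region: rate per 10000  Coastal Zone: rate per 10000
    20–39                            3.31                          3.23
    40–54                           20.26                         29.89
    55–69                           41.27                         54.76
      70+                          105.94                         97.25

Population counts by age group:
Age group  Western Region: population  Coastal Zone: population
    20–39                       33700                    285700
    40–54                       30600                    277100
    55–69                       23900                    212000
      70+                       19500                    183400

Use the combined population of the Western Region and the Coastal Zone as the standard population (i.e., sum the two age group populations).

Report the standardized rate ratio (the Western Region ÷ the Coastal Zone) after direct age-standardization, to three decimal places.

Combined standard total = 1065900; weights = 0.2997, 0.2887, 0.2213, 0.1904.
The Western Region: 0.2997×3.31 + 0.2887×20.26 + 0.2213×41.27 + 0.1904×105.94 = 36.1404 per 10000.
The Coastal Zone: 0.2997×3.23 + 0.2887×29.89 + 0.2213×54.76 + 0.1904×97.25 = 40.2277 per 10000.
Ratio = 36.1404 ÷ 40.2277 = 0.89840.

0.898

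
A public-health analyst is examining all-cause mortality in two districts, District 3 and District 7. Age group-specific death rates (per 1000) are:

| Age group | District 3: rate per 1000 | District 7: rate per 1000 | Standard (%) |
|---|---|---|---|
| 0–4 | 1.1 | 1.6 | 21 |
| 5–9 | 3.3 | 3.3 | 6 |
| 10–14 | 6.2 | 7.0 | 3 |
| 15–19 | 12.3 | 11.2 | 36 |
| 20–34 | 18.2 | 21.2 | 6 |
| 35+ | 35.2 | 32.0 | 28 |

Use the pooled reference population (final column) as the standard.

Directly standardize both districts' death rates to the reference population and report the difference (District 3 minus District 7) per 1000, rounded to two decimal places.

0.98

Standard weights: 0.21, 0.06, 0.03, 0.36, 0.06, 0.28.
District 3: 0.2100×1.1 + 0.0600×3.3 + 0.0300×6.2 + 0.3600×12.3 + 0.0600×18.2 + 0.2800×35.2 = 15.9910 per 1000.
District 7: 0.2100×1.6 + 0.0600×3.3 + 0.0300×7.0 + 0.3600×11.2 + 0.0600×21.2 + 0.2800×32.0 = 15.0080 per 1000.
Difference = 15.9910 − 15.0080 = 0.9830.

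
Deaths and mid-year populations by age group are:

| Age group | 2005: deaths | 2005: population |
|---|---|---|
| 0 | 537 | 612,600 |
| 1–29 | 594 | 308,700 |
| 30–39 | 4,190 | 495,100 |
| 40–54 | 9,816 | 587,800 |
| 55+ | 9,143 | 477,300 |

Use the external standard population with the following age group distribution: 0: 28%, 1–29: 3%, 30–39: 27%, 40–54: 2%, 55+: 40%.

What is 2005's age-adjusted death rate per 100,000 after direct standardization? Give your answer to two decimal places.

1058.44

Age-specific rates per 100,000 for 2005: 87.66, 192.42, 846.29, 1669.96, 1915.57.
Standard weights: 0.28, 0.03, 0.27, 0.02, 0.40.
Standardized rate: 0.2800×87.66 + 0.0300×192.42 + 0.2700×846.29 + 0.0200×1669.96 + 0.4000×1915.57 = 1058.4423 per 100,000.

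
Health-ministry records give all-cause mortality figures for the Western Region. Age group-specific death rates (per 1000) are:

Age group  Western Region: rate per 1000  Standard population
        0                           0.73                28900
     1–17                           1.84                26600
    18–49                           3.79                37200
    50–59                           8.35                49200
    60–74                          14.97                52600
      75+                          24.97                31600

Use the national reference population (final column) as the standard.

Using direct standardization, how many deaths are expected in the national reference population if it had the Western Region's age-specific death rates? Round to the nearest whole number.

Expected deaths = Σ (standard pop × age-specific rate ÷ 1000)
= 28900×0.73/1000 + 26600×1.84/1000 + 37200×3.79/1000 + 49200×8.35/1000 + 52600×14.97/1000 + 31600×24.97/1000
= 21.10 + 48.94 + 140.99 + 410.82 + 787.42 + 789.05 = 2198.32.

2198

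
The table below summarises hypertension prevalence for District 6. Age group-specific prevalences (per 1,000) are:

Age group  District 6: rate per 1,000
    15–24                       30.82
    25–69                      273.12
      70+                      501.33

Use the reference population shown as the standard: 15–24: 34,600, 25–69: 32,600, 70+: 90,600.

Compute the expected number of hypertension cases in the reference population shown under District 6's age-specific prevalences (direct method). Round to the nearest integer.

55391

Expected hypertension cases = Σ (standard pop × age-specific rate ÷ 1,000)
= 34,600×30.82/1,000 + 32,600×273.12/1,000 + 90,600×501.33/1,000
= 1066.37 + 8903.71 + 45420.50 = 55390.58.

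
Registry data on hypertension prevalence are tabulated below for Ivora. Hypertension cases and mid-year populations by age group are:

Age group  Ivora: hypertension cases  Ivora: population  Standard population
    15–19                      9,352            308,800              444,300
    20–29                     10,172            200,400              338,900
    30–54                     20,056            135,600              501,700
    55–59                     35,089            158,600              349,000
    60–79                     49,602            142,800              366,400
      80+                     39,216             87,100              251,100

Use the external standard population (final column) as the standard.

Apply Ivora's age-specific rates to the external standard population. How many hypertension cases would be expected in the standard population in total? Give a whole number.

Age-specific rates per 1,000 for Ivora: 30.285, 50.758, 147.906, 221.242, 347.353, 450.241.
Expected hypertension cases = Σ (standard pop × age-specific rate ÷ 1,000)
= 444,300×30.285/1,000 + 338,900×50.758/1,000 + 501,700×147.906/1,000 + 349,000×221.242/1,000 + 366,400×347.353/1,000 + 251,100×450.241/1,000
= 13455.61 + 17202.05 + 74204.24 + 77213.50 + 127270.12 + 113055.54 = 422401.06.

422401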